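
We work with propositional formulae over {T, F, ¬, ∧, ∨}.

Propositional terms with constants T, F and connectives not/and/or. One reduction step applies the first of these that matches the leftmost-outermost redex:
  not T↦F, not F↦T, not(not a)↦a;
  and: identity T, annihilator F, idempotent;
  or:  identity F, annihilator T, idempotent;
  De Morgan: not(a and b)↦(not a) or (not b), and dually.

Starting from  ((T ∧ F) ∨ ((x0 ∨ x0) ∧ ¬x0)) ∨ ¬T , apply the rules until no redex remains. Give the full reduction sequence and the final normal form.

  start: ((T ∧ F) ∨ ((x0 ∨ x0) ∧ ¬x0)) ∨ ¬T
  step 1: (F ∨ ((x0 ∨ x0) ∧ ¬x0)) ∨ ¬T
  step 2: ((x0 ∨ x0) ∧ ¬x0) ∨ ¬T
  step 3: (x0 ∧ ¬x0) ∨ ¬T
  step 4: (x0 ∧ ¬x0) ∨ F
  step 5: x0 ∧ ¬x0

Answer: normal form = x0 ∧ ¬x0  (in 5 steps)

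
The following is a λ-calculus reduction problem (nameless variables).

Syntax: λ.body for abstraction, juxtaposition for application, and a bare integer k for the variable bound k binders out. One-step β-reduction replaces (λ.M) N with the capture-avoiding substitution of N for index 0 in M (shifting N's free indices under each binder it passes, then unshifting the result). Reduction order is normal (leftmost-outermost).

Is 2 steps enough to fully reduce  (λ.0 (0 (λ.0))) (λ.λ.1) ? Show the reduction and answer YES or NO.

Answer: NO — after 2 steps the term is λ.(λ.λ.1) (λ.0), not yet normal

Working:
  start: (λ.0 (0 (λ.0))) (λ.λ.1)
  →1  (λ.λ.1) ((λ.λ.1) (λ.0))
  →2  λ.(λ.λ.1) (λ.0)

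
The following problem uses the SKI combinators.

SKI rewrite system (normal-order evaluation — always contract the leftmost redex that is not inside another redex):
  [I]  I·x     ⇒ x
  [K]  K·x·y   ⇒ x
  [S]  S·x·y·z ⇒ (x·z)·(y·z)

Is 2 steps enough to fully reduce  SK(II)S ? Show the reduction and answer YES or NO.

  start: SK(II)S
  step 1: KS(IIS)
  step 2: S

Answer: YES — reaches normal form S in 2 ≤ 2 steps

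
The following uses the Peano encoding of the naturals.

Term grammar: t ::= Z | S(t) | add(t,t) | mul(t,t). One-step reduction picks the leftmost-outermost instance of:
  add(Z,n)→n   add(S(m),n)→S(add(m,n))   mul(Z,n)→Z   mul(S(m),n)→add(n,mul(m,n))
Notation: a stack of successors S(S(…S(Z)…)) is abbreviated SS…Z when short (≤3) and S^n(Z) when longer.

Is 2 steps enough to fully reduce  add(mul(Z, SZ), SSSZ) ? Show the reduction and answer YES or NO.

Answer: YES — reaches normal form SSSZ in 2 ≤ 2 steps

Reduction:
  start: add(mul(Z, SZ), SSSZ)
  [1] add(Z, SSSZ)
  [2] SSSZ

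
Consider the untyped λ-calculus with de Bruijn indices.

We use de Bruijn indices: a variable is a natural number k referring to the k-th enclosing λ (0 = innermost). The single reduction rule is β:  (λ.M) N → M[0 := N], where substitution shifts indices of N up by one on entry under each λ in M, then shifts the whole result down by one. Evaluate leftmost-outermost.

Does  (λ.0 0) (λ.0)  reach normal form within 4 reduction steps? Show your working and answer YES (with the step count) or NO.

Answer: YES — reaches normal form λ.0 in 2 ≤ 4 steps

Reduction:
  start: (λ.0 0) (λ.0)
  [1] (λ.0) (λ.0)
  [2] λ.0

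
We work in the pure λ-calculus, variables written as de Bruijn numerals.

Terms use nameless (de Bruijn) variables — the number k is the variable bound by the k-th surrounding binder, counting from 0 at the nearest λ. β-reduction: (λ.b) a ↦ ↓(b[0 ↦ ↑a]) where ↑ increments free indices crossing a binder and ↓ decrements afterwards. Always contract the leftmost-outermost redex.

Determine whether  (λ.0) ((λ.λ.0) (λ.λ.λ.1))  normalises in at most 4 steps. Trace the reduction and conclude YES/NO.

Answer: YES — reaches normal form λ.0 in 2 ≤ 4 steps

Derivation:
  start: (λ.0) ((λ.λ.0) (λ.λ.λ.1))
  step 1: (λ.λ.0) (λ.λ.λ.1)
  step 2: λ.0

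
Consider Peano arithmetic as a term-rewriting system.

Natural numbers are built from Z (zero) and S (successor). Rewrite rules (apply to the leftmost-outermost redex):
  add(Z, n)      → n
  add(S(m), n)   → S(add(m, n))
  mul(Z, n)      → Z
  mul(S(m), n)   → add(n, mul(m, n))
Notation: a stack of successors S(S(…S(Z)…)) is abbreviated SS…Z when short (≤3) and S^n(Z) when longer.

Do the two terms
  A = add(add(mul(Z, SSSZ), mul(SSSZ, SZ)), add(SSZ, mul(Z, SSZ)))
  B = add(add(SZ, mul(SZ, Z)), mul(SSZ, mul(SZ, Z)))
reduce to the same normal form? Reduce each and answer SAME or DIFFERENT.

Term A:
  start: add(add(mul(Z, SSSZ), mul(SSSZ, SZ)), add(SSZ, mul(Z, SSZ)))
  step 1: add(add(Z, mul(SSSZ, SZ)), add(SSZ, mul(Z, SSZ)))
  step 2: add(mul(SSSZ, SZ), add(SSZ, mul(Z, SSZ)))
  step 3: add(add(SZ, mul(SSZ, SZ)), add(SSZ, mul(Z, SSZ)))
  step 4: add(S(add(Z, mul(SSZ, SZ))), add(SSZ, mul(Z, SSZ)))
  step 5: S(add(add(Z, mul(SSZ, SZ)), add(SSZ, mul(Z, SSZ))))
  step 6: S(add(mul(SSZ, SZ), add(SSZ, mul(Z, SSZ))))
  step 7: S(add(add(SZ, mul(SZ, SZ)), add(SSZ, mul(Z, SSZ))))
  step 8: S(add(S(add(Z, mul(SZ, SZ))), add(SSZ, mul(Z, SSZ))))
  step 9: S(S(add(add(Z, mul(SZ, SZ)), add(SSZ, mul(Z, SSZ)))))
  step 10: S(S(add(mul(SZ, SZ), add(SSZ, mul(Z, SSZ)))))
  step 11: S(S(add(add(SZ, mul(Z, SZ)), add(SSZ, mul(Z, SSZ)))))
  step 12: S(S(add(S(add(Z, mul(Z, SZ))), add(SSZ, mul(Z, SSZ)))))
  step 13: S(S(S(add(add(Z, mul(Z, SZ)), add(SSZ, mul(Z, SSZ))))))
  step 14: S(S(S(add(mul(Z, SZ), add(SSZ, mul(Z, SSZ))))))
  step 15: S(S(S(add(Z, add(SSZ, mul(Z, SSZ))))))
  step 16: S(S(S(add(SSZ, mul(Z, SSZ)))))
  step 17: S(S(S(S(add(SZ, mul(Z, SSZ))))))
  step 18: S(S(S(S(S(add(Z, mul(Z, SSZ)))))))
  step 19: S(S(S(S(S(mul(Z, SSZ))))))
  step 20: S^5(Z)

Term B:
  start: add(add(SZ, mul(SZ, Z)), mul(SSZ, mul(SZ, Z)))
  step 1: add(S(add(Z, mul(SZ, Z))), mul(SSZ, mul(SZ, Z)))
  step 2: S(add(add(Z, mul(SZ, Z)), mul(SSZ, mul(SZ, Z))))
  step 3: S(add(mul(SZ, Z), mul(SSZ, mul(SZ, Z))))
  step 4: S(add(add(Z, mul(Z, Z)), mul(SSZ, mul(SZ, Z))))
  step 5: S(add(mul(Z, Z), mul(SSZ, mul(SZ, Z))))
  step 6: S(add(Z, mul(SSZ, mul(SZ, Z))))
  step 7: S(mul(SSZ, mul(SZ, Z)))
  step 8: S(add(mul(SZ, Z), mul(SZ, mul(SZ, Z))))
  step 9: S(add(add(Z, mul(Z, Z)), mul(SZ, mul(SZ, Z))))
  step 10: S(add(mul(Z, Z), mul(SZ, mul(SZ, Z))))
  step 11: S(add(Z, mul(SZ, mul(SZ, Z))))
  step 12: S(mul(SZ, mul(SZ, Z)))
  step 13: S(add(mul(SZ, Z), mul(Z, mul(SZ, Z))))
  step 14: S(add(add(Z, mul(Z, Z)), mul(Z, mul(SZ, Z))))
  step 15: S(add(mul(Z, Z), mul(Z, mul(SZ, Z))))
  step 16: S(add(Z, mul(Z, mul(SZ, Z))))
  step 17: S(mul(Z, mul(SZ, Z)))
  step 18: SZ

Answer: DIFFERENT — A ⇓ S^5(Z), B ⇓ SZ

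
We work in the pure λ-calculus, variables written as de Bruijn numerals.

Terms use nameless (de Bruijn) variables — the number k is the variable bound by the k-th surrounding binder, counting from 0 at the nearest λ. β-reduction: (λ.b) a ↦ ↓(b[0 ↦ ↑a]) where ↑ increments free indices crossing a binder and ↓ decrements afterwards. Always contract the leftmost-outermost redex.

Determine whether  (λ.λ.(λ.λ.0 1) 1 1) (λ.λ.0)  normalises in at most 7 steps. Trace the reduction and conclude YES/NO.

Answer: YES — reaches normal form λ.λ.0 in 4 ≤ 7 steps

Derivation:
  start: (λ.λ.(λ.λ.0 1) 1 1) (λ.λ.0)
  step 1: λ.(λ.λ.0 1) (λ.λ.0) (λ.λ.0)
  step 2: λ.(λ.0 (λ.λ.0)) (λ.λ.0)
  step 3: λ.(λ.λ.0) (λ.λ.0)
  step 4: λ.λ.0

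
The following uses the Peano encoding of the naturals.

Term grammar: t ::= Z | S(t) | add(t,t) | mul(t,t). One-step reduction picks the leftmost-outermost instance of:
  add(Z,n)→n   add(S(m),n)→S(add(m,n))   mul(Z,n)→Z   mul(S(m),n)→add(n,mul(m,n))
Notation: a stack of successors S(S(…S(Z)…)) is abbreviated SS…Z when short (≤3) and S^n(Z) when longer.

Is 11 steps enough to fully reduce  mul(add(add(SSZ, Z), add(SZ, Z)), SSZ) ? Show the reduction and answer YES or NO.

  start: mul(add(add(SSZ, Z), add(SZ, Z)), SSZ)
  [1] mul(add(S(add(SZ, Z)), add(SZ, Z)), SSZ)
  [2] mul(S(add(add(SZ, Z), add(SZ, Z))), SSZ)
  [3] add(SSZ, mul(add(add(SZ, Z), add(SZ, Z)), SSZ))
  [4] S(add(SZ, mul(add(add(SZ, Z), add(SZ, Z)), SSZ)))
  [5] S(S(add(Z, mul(add(add(SZ, Z), add(SZ, Z)), SSZ))))
  [6] S(S(mul(add(add(SZ, Z), add(SZ, Z)), SSZ)))
  [7] S(S(mul(add(S(add(Z, Z)), add(SZ, Z)), SSZ)))
  [8] S(S(mul(S(add(add(Z, Z), add(SZ, Z))), SSZ)))
  [9] S(S(add(SSZ, mul(add(add(Z, Z), add(SZ, Z)), SSZ))))
  [10] S(S(S(add(SZ, mul(add(add(Z, Z), add(SZ, Z)), SSZ)))))
  [11] S(S(S(S(add(Z, mul(add(add(Z, Z), add(SZ, Z)), SSZ))))))

Answer: NO — after 11 steps the term is S(S(S(S(add(Z, mul(add(add(Z, Z), add(SZ, Z)), SSZ)))))), not yet normal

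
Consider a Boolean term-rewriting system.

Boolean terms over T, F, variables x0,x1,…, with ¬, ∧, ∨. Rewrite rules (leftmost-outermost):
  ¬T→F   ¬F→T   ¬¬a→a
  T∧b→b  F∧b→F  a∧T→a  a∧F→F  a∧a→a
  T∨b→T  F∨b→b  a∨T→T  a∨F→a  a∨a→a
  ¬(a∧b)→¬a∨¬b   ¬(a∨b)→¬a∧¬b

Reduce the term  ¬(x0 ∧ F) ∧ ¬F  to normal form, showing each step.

Answer: normal form = T  (in 5 steps)

Derivation:
  start: ¬(x0 ∧ F) ∧ ¬F
  →1  (¬x0 ∨ ¬F) ∧ ¬F
  →2  (¬x0 ∨ T) ∧ ¬F
  →3  T ∧ ¬F
  →4  ¬F
  →5  T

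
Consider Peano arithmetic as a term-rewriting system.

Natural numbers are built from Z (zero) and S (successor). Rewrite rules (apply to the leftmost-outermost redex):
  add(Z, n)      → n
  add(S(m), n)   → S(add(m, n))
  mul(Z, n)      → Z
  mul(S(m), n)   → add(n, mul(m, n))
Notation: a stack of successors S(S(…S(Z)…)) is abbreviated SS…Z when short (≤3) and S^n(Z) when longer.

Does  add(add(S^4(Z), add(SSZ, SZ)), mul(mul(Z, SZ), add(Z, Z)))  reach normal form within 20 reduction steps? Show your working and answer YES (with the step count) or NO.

Answer: YES — reaches normal form S^7(Z) in 18 ≤ 20 steps

Reduction:
  start: add(add(S^4(Z), add(SSZ, SZ)), mul(mul(Z, SZ), add(Z, Z)))
  [1] add(S(add(SSSZ, add(SSZ, SZ))), mul(mul(Z, SZ), add(Z, Z)))
  [2] S(add(add(SSSZ, add(SSZ, SZ)), mul(mul(Z, SZ), add(Z, Z))))
  [3] S(add(S(add(SSZ, add(SSZ, SZ))), mul(mul(Z, SZ), add(Z, Z))))
  [4] S(S(add(add(SSZ, add(SSZ, SZ)), mul(mul(Z, SZ), add(Z, Z)))))
  [5] S(S(add(S(add(SZ, add(SSZ, SZ))), mul(mul(Z, SZ), add(Z, Z)))))
  [6] S(S(S(add(add(SZ, add(SSZ, SZ)), mul(mul(Z, SZ), add(Z, Z))))))
  [7] S(S(S(add(S(add(Z, add(SSZ, SZ))), mul(mul(Z, SZ), add(Z, Z))))))
  [8] S(S(S(S(add(add(Z, add(SSZ, SZ)), mul(mul(Z, SZ), add(Z, Z)))))))
  [9] S(S(S(S(add(add(SSZ, SZ), mul(mul(Z, SZ), add(Z, Z)))))))
  [10] S(S(S(S(add(S(add(SZ, SZ)), mul(mul(Z, SZ), add(Z, Z)))))))
  [11] S(S(S(S(S(add(add(SZ, SZ), mul(mul(Z, SZ), add(Z, Z))))))))
  [12] S(S(S(S(S(add(S(add(Z, SZ)), mul(mul(Z, SZ), add(Z, Z))))))))
  [13] S(S(S(S(S(S(add(add(Z, SZ), mul(mul(Z, SZ), add(Z, Z)))))))))
  [14] S(S(S(S(S(S(add(SZ, mul(mul(Z, SZ), add(Z, Z)))))))))
  [15] S(S(S(S(S(S(S(add(Z, mul(mul(Z, SZ), add(Z, Z))))))))))
  [16] S(S(S(S(S(S(S(mul(mul(Z, SZ), add(Z, Z)))))))))
  [17] S(S(S(S(S(S(S(mul(Z, add(Z, Z)))))))))
  [18] S^7(Z)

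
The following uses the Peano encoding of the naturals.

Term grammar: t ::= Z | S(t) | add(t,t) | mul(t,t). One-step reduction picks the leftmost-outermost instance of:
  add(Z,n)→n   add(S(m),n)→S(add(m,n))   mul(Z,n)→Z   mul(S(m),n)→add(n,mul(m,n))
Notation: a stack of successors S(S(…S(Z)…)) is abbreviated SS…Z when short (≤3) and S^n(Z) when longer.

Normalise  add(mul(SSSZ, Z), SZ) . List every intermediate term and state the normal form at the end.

  start: add(mul(SSSZ, Z), SZ)
  [1] add(add(Z, mul(SSZ, Z)), SZ)
  [2] add(mul(SSZ, Z), SZ)
  [3] add(add(Z, mul(SZ, Z)), SZ)
  [4] add(mul(SZ, Z), SZ)
  [5] add(add(Z, mul(Z, Z)), SZ)
  [6] add(mul(Z, Z), SZ)
  [7] add(Z, SZ)
  [8] SZ

Answer: normal form = SZ  (in 8 steps)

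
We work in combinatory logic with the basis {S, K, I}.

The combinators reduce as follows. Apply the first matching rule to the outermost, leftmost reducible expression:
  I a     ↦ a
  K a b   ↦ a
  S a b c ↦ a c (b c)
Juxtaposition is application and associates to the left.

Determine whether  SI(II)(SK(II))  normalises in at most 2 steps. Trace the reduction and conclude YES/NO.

  start: SI(II)(SK(II))
  →1  I(SK(II))(II(SK(II)))
  →2  SK(II)(II(SK(II)))

Answer: NO — after 2 steps the term is SK(II)(II(SK(II))), not yet normal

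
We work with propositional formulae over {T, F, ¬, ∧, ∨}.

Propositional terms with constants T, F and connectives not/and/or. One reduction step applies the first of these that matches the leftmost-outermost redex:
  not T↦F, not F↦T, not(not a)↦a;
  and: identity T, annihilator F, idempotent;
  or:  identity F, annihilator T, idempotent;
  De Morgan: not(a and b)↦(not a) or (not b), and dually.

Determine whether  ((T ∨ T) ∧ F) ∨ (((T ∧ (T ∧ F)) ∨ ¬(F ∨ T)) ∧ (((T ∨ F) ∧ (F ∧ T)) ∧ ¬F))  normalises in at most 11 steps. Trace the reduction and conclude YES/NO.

Answer: YES — reaches normal form F in 10 ≤ 11 steps

Working:
  start: ((T ∨ T) ∧ F) ∨ (((T ∧ (T ∧ F)) ∨ ¬(F ∨ T)) ∧ (((T ∨ F) ∧ (F ∧ T)) ∧ ¬F))
  [1] F ∨ (((T ∧ (T ∧ F)) ∨ ¬(F ∨ T)) ∧ (((T ∨ F) ∧ (F ∧ T)) ∧ ¬F))
  [2] ((T ∧ (T ∧ F)) ∨ ¬(F ∨ T)) ∧ (((T ∨ F) ∧ (F ∧ T)) ∧ ¬F)
  [3] ((T ∧ F) ∨ ¬(F ∨ T)) ∧ (((T ∨ F) ∧ (F ∧ T)) ∧ ¬F)
  [4] (F ∨ ¬(F ∨ T)) ∧ (((T ∨ F) ∧ (F ∧ T)) ∧ ¬F)
  [5] ¬(F ∨ T) ∧ (((T ∨ F) ∧ (F ∧ T)) ∧ ¬F)
  [6] (¬F ∧ ¬T) ∧ (((T ∨ F) ∧ (F ∧ T)) ∧ ¬F)
  [7] (T ∧ ¬T) ∧ (((T ∨ F) ∧ (F ∧ T)) ∧ ¬F)
  [8] ¬T ∧ (((T ∨ F) ∧ (F ∧ T)) ∧ ¬F)
  [9] F ∧ (((T ∨ F) ∧ (F ∧ T)) ∧ ¬F)
  [10] F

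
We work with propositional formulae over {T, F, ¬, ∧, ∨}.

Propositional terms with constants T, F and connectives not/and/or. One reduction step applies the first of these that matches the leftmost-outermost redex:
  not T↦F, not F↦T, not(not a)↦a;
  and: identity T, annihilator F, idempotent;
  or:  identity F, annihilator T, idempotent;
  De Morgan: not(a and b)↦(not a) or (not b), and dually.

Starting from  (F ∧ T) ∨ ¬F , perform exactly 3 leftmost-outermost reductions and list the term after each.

  start: (F ∧ T) ∨ ¬F
  [1] F ∨ ¬F
  [2] ¬F
  [3] T

Answer: after 3 steps: T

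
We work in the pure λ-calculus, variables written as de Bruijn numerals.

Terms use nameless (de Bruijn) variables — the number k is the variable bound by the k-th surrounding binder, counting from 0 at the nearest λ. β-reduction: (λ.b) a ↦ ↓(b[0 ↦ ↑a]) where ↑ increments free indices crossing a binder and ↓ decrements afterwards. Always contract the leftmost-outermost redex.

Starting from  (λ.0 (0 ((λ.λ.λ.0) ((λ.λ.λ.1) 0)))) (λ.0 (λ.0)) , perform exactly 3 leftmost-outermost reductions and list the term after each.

Answer: after 3 steps: (λ.λ.λ.0) ((λ.λ.λ.1) (λ.0 (λ.0))) (λ.0) (λ.0)

Reduction:
  start: (λ.0 (0 ((λ.λ.λ.0) ((λ.λ.λ.1) 0)))) (λ.0 (λ.0))
  step 1: (λ.0 (λ.0)) ((λ.0 (λ.0)) ((λ.λ.λ.0) ((λ.λ.λ.1) (λ.0 (λ.0)))))
  step 2: (λ.0 (λ.0)) ((λ.λ.λ.0) ((λ.λ.λ.1) (λ.0 (λ.0)))) (λ.0)
  step 3: (λ.λ.λ.0) ((λ.λ.λ.1) (λ.0 (λ.0))) (λ.0) (λ.0)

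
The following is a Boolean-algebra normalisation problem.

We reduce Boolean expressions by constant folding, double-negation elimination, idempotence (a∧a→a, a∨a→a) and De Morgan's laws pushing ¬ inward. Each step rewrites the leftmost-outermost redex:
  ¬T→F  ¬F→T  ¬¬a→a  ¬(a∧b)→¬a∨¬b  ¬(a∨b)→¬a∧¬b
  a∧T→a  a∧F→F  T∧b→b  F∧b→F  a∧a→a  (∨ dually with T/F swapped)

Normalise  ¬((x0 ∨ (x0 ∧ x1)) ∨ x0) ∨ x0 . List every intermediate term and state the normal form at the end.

  start: ¬((x0 ∨ (x0 ∧ x1)) ∨ x0) ∨ x0
  step 1: (¬(x0 ∨ (x0 ∧ x1)) ∧ ¬x0) ∨ x0
  step 2: ((¬x0 ∧ ¬(x0 ∧ x1)) ∧ ¬x0) ∨ x0
  step 3: ((¬x0 ∧ (¬x0 ∨ ¬x1)) ∧ ¬x0) ∨ x0

Answer: normal form = ((¬x0 ∧ (¬x0 ∨ ¬x1)) ∧ ¬x0) ∨ x0  (in 3 steps)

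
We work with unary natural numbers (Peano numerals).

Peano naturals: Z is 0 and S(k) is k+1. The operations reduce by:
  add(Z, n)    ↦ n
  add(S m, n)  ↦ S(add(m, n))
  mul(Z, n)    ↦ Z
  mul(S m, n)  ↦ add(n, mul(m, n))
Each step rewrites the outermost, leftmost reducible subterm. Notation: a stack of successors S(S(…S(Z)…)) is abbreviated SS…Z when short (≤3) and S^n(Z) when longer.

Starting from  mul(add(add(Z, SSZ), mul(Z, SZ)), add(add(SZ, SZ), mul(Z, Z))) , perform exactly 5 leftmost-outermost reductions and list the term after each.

Answer: after 5 steps: add(S(add(add(Z, SZ), mul(Z, Z))), mul(add(SZ, mul(Z, SZ)), add(add(SZ, SZ), mul(Z, Z))))

Reduction:
  start: mul(add(add(Z, SSZ), mul(Z, SZ)), add(add(SZ, SZ), mul(Z, Z)))
  →1  mul(add(SSZ, mul(Z, SZ)), add(add(SZ, SZ), mul(Z, Z)))
  →2  mul(S(add(SZ, mul(Z, SZ))), add(add(SZ, SZ), mul(Z, Z)))
  →3  add(add(add(SZ, SZ), mul(Z, Z)), mul(add(SZ, mul(Z, SZ)), add(add(SZ, SZ), mul(Z, Z))))
  →4  add(add(S(add(Z, SZ)), mul(Z, Z)), mul(add(SZ, mul(Z, SZ)), add(add(SZ, SZ), mul(Z, Z))))
  →5  add(S(add(add(Z, SZ), mul(Z, Z))), mul(add(SZ, mul(Z, SZ)), add(add(SZ, SZ), mul(Z, Z))))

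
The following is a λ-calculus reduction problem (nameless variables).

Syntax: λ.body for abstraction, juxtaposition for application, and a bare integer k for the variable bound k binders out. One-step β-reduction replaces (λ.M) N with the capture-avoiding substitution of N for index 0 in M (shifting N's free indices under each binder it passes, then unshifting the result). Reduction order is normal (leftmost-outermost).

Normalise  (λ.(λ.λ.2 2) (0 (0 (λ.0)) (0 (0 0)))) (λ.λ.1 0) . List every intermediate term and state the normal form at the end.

Answer: normal form = λ.λ.λ.1 0  (in 4 steps)

Derivation:
  start: (λ.(λ.λ.2 2) (0 (0 (λ.0)) (0 (0 0)))) (λ.λ.1 0)
  →1  (λ.λ.(λ.λ.1 0) (λ.λ.1 0)) ((λ.λ.1 0) ((λ.λ.1 0) (λ.0)) ((λ.λ.1 0) ((λ.λ.1 0) (λ.λ.1 0))))
  →2  λ.(λ.λ.1 0) (λ.λ.1 0)
  →3  λ.λ.(λ.λ.1 0) 0
  →4  λ.λ.λ.1 0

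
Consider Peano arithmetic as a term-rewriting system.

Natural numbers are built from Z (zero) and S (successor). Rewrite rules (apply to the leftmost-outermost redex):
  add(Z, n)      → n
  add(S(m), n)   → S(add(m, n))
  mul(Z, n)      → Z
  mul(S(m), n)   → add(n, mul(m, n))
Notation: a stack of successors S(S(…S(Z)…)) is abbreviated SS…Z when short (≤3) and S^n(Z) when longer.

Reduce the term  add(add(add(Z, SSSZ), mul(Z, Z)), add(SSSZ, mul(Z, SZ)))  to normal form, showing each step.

Answer: normal form = S^6(Z)  (in 15 steps)

Reduction:
  start: add(add(add(Z, SSSZ), mul(Z, Z)), add(SSSZ, mul(Z, SZ)))
  →1  add(add(SSSZ, mul(Z, Z)), add(SSSZ, mul(Z, SZ)))
  →2  add(S(add(SSZ, mul(Z, Z))), add(SSSZ, mul(Z, SZ)))
  →3  S(add(add(SSZ, mul(Z, Z)), add(SSSZ, mul(Z, SZ))))
  →4  S(add(S(add(SZ, mul(Z, Z))), add(SSSZ, mul(Z, SZ))))
  →5  S(S(add(add(SZ, mul(Z, Z)), add(SSSZ, mul(Z, SZ)))))
  →6  S(S(add(S(add(Z, mul(Z, Z))), add(SSSZ, mul(Z, SZ)))))
  →7  S(S(S(add(add(Z, mul(Z, Z)), add(SSSZ, mul(Z, SZ))))))
  →8  S(S(S(add(mul(Z, Z), add(SSSZ, mul(Z, SZ))))))
  →9  S(S(S(add(Z, add(SSSZ, mul(Z, SZ))))))
  →10  S(S(S(add(SSSZ, mul(Z, SZ)))))
  →11  S(S(S(S(add(SSZ, mul(Z, SZ))))))
  →12  S(S(S(S(S(add(SZ, mul(Z, SZ)))))))
  →13  S(S(S(S(S(S(add(Z, mul(Z, SZ))))))))
  →14  S(S(S(S(S(S(mul(Z, SZ)))))))
  →15  S^6(Z)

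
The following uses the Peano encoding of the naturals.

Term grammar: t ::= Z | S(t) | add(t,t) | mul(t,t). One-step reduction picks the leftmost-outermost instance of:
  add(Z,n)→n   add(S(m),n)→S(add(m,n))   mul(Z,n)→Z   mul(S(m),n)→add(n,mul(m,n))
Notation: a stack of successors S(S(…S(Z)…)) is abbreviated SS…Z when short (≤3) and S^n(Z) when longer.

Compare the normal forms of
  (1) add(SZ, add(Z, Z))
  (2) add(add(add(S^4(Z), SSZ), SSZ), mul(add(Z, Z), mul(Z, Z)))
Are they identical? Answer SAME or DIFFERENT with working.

Answer: DIFFERENT — A ⇓ SZ, B ⇓ S^8(Z)

Reduction:
Term A:
  start: add(SZ, add(Z, Z))
  →1  S(add(Z, add(Z, Z)))
  →2  S(add(Z, Z))
  →3  SZ

Term B:
  start: add(add(add(S^4(Z), SSZ), SSZ), mul(add(Z, Z), mul(Z, Z)))
  →1  add(add(S(add(SSSZ, SSZ)), SSZ), mul(add(Z, Z), mul(Z, Z)))
  →2  add(S(add(add(SSSZ, SSZ), SSZ)), mul(add(Z, Z), mul(Z, Z)))
  →3  S(add(add(add(SSSZ, SSZ), SSZ), mul(add(Z, Z), mul(Z, Z))))
  →4  S(add(add(S(add(SSZ, SSZ)), SSZ), mul(add(Z, Z), mul(Z, Z))))
  →5  S(add(S(add(add(SSZ, SSZ), SSZ)), mul(add(Z, Z), mul(Z, Z))))
  →6  S(S(add(add(add(SSZ, SSZ), SSZ), mul(add(Z, Z), mul(Z, Z)))))
  →7  S(S(add(add(S(add(SZ, SSZ)), SSZ), mul(add(Z, Z), mul(Z, Z)))))
  →8  S(S(add(S(add(add(SZ, SSZ), SSZ)), mul(add(Z, Z), mul(Z, Z)))))
  →9  S(S(S(add(add(add(SZ, SSZ), SSZ), mul(add(Z, Z), mul(Z, Z))))))
  →10  S(S(S(add(add(S(add(Z, SSZ)), SSZ), mul(add(Z, Z), mul(Z, Z))))))
  →11  S(S(S(add(S(add(add(Z, SSZ), SSZ)), mul(add(Z, Z), mul(Z, Z))))))
  →12  S(S(S(S(add(add(add(Z, SSZ), SSZ), mul(add(Z, Z), mul(Z, Z)))))))
  →13  S(S(S(S(add(add(SSZ, SSZ), mul(add(Z, Z), mul(Z, Z)))))))
  →14  S(S(S(S(add(S(add(SZ, SSZ)), mul(add(Z, Z), mul(Z, Z)))))))
  →15  S(S(S(S(S(add(add(SZ, SSZ), mul(add(Z, Z), mul(Z, Z))))))))
  →16  S(S(S(S(S(add(S(add(Z, SSZ)), mul(add(Z, Z), mul(Z, Z))))))))
  →17  S(S(S(S(S(S(add(add(Z, SSZ), mul(add(Z, Z), mul(Z, Z)))))))))
  →18  S(S(S(S(S(S(add(SSZ, mul(add(Z, Z), mul(Z, Z)))))))))
  →19  S(S(S(S(S(S(S(add(SZ, mul(add(Z, Z), mul(Z, Z))))))))))
  →20  S(S(S(S(S(S(S(S(add(Z, mul(add(Z, Z), mul(Z, Z)))))))))))
  →21  S(S(S(S(S(S(S(S(mul(add(Z, Z), mul(Z, Z))))))))))
  →22  S(S(S(S(S(S(S(S(mul(Z, mul(Z, Z))))))))))
  →23  S^8(Z)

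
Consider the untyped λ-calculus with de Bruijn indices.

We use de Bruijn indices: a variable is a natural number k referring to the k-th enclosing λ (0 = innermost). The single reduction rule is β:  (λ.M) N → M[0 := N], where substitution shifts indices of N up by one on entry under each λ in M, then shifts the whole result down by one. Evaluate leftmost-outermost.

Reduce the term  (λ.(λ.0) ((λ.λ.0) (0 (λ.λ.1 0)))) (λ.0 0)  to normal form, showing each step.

  start: (λ.(λ.0) ((λ.λ.0) (0 (λ.λ.1 0)))) (λ.0 0)
  step 1: (λ.0) ((λ.λ.0) ((λ.0 0) (λ.λ.1 0)))
  step 2: (λ.λ.0) ((λ.0 0) (λ.λ.1 0))
  step 3: λ.0

Answer: normal form = λ.0  (in 3 steps)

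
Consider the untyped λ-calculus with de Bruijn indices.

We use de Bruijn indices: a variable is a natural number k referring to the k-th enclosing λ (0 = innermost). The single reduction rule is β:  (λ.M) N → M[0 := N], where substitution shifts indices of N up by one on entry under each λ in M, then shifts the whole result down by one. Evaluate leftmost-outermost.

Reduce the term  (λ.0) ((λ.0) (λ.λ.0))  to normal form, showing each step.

  start: (λ.0) ((λ.0) (λ.λ.0))
  →1  (λ.0) (λ.λ.0)
  →2  λ.λ.0

Answer: normal form = λ.λ.0  (in 2 steps)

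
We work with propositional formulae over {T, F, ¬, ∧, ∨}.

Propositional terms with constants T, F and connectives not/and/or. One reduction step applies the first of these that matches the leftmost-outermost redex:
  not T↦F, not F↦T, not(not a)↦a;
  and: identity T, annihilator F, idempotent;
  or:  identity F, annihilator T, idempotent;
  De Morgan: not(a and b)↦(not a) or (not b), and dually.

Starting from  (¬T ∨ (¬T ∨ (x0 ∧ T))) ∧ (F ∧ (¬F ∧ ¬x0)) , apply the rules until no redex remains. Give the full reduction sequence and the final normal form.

  start: (¬T ∨ (¬T ∨ (x0 ∧ T))) ∧ (F ∧ (¬F ∧ ¬x0))
  [1] (F ∨ (¬T ∨ (x0 ∧ T))) ∧ (F ∧ (¬F ∧ ¬x0))
  [2] (¬T ∨ (x0 ∧ T)) ∧ (F ∧ (¬F ∧ ¬x0))
  [3] (F ∨ (x0 ∧ T)) ∧ (F ∧ (¬F ∧ ¬x0))
  [4] (x0 ∧ T) ∧ (F ∧ (¬F ∧ ¬x0))
  [5] x0 ∧ (F ∧ (¬F ∧ ¬x0))
  [6] x0 ∧ F
  [7] F

Answer: normal form = F  (in 7 steps)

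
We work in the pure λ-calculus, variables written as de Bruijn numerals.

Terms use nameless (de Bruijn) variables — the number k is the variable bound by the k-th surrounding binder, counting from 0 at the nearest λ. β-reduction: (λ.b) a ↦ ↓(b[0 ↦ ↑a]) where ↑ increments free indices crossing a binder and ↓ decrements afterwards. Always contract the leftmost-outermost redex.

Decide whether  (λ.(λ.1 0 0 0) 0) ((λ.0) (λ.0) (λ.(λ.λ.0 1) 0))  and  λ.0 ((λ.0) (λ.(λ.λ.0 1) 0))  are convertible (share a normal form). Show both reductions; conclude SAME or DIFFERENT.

Answer: SAME — A ⇓ λ.0 (λ.λ.0 1), B ⇓ λ.0 (λ.λ.0 1)

Derivation:
Term A:
  start: (λ.(λ.1 0 0 0) 0) ((λ.0) (λ.0) (λ.(λ.λ.0 1) 0))
  [1] (λ.(λ.0) (λ.0) (λ.(λ.λ.0 1) 0) 0 0 0) ((λ.0) (λ.0) (λ.(λ.λ.0 1) 0))
  [2] (λ.0) (λ.0) (λ.(λ.λ.0 1) 0) ((λ.0) (λ.0) (λ.(λ.λ.0 1) 0)) ((λ.0) (λ.0) (λ.(λ.λ.0 1) 0)) ((λ.0) (λ.0) (λ.(λ.λ.0 1) 0))
  [3] (λ.0) (λ.(λ.λ.0 1) 0) ((λ.0) (λ.0) (λ.(λ.λ.0 1) 0)) ((λ.0) (λ.0) (λ.(λ.λ.0 1) 0)) ((λ.0) (λ.0) (λ.(λ.λ.0 1) 0))
  [4] (λ.(λ.λ.0 1) 0) ((λ.0) (λ.0) (λ.(λ.λ.0 1) 0)) ((λ.0) (λ.0) (λ.(λ.λ.0 1) 0)) ((λ.0) (λ.0) (λ.(λ.λ.0 1) 0))
  [5] (λ.λ.0 1) ((λ.0) (λ.0) (λ.(λ.λ.0 1) 0)) ((λ.0) (λ.0) (λ.(λ.λ.0 1) 0)) ((λ.0) (λ.0) (λ.(λ.λ.0 1) 0))
  [6] (λ.0 ((λ.0) (λ.0) (λ.(λ.λ.0 1) 0))) ((λ.0) (λ.0) (λ.(λ.λ.0 1) 0)) ((λ.0) (λ.0) (λ.(λ.λ.0 1) 0))
  [7] (λ.0) (λ.0) (λ.(λ.λ.0 1) 0) ((λ.0) (λ.0) (λ.(λ.λ.0 1) 0)) ((λ.0) (λ.0) (λ.(λ.λ.0 1) 0))
  [8] (λ.0) (λ.(λ.λ.0 1) 0) ((λ.0) (λ.0) (λ.(λ.λ.0 1) 0)) ((λ.0) (λ.0) (λ.(λ.λ.0 1) 0))
  [9] (λ.(λ.λ.0 1) 0) ((λ.0) (λ.0) (λ.(λ.λ.0 1) 0)) ((λ.0) (λ.0) (λ.(λ.λ.0 1) 0))
  [10] (λ.λ.0 1) ((λ.0) (λ.0) (λ.(λ.λ.0 1) 0)) ((λ.0) (λ.0) (λ.(λ.λ.0 1) 0))
  [11] (λ.0 ((λ.0) (λ.0) (λ.(λ.λ.0 1) 0))) ((λ.0) (λ.0) (λ.(λ.λ.0 1) 0))
  [12] (λ.0) (λ.0) (λ.(λ.λ.0 1) 0) ((λ.0) (λ.0) (λ.(λ.λ.0 1) 0))
  [13] (λ.0) (λ.(λ.λ.0 1) 0) ((λ.0) (λ.0) (λ.(λ.λ.0 1) 0))
  [14] (λ.(λ.λ.0 1) 0) ((λ.0) (λ.0) (λ.(λ.λ.0 1) 0))
  [15] (λ.λ.0 1) ((λ.0) (λ.0) (λ.(λ.λ.0 1) 0))
  [16] λ.0 ((λ.0) (λ.0) (λ.(λ.λ.0 1) 0))
  [17] λ.0 ((λ.0) (λ.(λ.λ.0 1) 0))
  [18] λ.0 (λ.(λ.λ.0 1) 0)
  [19] λ.0 (λ.λ.0 1)

Term B:
  start: λ.0 ((λ.0) (λ.(λ.λ.0 1) 0))
  [1] λ.0 (λ.(λ.λ.0 1) 0)
  [2] λ.0 (λ.λ.0 1)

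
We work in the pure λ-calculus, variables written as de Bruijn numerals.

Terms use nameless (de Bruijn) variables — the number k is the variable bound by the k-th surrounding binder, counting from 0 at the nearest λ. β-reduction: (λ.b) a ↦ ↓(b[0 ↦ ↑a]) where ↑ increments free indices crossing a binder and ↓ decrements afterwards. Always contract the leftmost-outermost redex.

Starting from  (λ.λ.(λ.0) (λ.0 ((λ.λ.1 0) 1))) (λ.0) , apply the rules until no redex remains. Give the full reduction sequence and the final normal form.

Answer: normal form = λ.λ.0 (λ.2 0)  (in 3 steps)

Reduction:
  start: (λ.λ.(λ.0) (λ.0 ((λ.λ.1 0) 1))) (λ.0)
  [1] λ.(λ.0) (λ.0 ((λ.λ.1 0) 1))
  [2] λ.λ.0 ((λ.λ.1 0) 1)
  [3] λ.λ.0 (λ.2 0)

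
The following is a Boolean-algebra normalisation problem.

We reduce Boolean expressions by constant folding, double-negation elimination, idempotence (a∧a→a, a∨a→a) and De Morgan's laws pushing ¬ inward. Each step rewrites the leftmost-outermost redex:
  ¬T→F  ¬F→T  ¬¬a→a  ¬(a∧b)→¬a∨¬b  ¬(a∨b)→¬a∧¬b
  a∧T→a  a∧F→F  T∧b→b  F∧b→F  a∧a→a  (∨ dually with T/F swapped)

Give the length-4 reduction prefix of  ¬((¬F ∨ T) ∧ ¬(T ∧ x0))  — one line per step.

Answer: after 4 steps: F ∨ ¬¬(T ∧ x0)

Reduction:
  start: ¬((¬F ∨ T) ∧ ¬(T ∧ x0))
  →1  ¬(¬F ∨ T) ∨ ¬¬(T ∧ x0)
  →2  (¬¬F ∧ ¬T) ∨ ¬¬(T ∧ x0)
  →3  (F ∧ ¬T) ∨ ¬¬(T ∧ x0)
  →4  F ∨ ¬¬(T ∧ x0)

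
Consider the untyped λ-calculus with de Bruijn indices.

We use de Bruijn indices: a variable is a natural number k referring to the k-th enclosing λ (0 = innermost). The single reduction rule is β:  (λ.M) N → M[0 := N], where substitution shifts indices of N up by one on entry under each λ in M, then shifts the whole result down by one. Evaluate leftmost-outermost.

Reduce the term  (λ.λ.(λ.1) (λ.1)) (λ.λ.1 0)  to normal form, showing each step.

Answer: normal form = λ.0  (in 2 steps)

Derivation:
  start: (λ.λ.(λ.1) (λ.1)) (λ.λ.1 0)
  step 1: λ.(λ.1) (λ.1)
  step 2: λ.0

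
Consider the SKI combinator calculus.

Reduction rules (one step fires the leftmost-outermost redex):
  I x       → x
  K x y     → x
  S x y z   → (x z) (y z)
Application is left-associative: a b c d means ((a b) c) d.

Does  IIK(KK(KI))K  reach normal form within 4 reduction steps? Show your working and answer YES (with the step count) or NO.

  start: IIK(KK(KI))K
  →1  IK(KK(KI))K
  →2  K(KK(KI))K
  →3  KK(KI)
  →4  K

Answer: YES — reaches normal form K in 4 ≤ 4 steps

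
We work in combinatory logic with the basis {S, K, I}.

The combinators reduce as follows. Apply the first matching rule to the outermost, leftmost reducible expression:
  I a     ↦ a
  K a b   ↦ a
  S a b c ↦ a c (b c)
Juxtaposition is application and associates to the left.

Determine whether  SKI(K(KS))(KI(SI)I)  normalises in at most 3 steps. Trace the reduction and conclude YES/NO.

Answer: YES — reaches normal form KS in 3 ≤ 3 steps

Working:
  start: SKI(K(KS))(KI(SI)I)
  →1  K(K(KS))(I(K(KS)))(KI(SI)I)
  →2  K(KS)(KI(SI)I)
  →3  KS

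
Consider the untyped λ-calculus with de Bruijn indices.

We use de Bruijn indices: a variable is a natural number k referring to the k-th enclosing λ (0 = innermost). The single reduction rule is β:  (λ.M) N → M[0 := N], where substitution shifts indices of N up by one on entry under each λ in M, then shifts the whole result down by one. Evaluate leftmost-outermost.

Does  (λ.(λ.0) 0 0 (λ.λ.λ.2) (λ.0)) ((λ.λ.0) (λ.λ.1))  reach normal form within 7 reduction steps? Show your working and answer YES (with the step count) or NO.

Answer: YES — reaches normal form λ.λ.λ.0 in 7 ≤ 7 steps

Reduction:
  start: (λ.(λ.0) 0 0 (λ.λ.λ.2) (λ.0)) ((λ.λ.0) (λ.λ.1))
  [1] (λ.0) ((λ.λ.0) (λ.λ.1)) ((λ.λ.0) (λ.λ.1)) (λ.λ.λ.2) (λ.0)
  [2] (λ.λ.0) (λ.λ.1) ((λ.λ.0) (λ.λ.1)) (λ.λ.λ.2) (λ.0)
  [3] (λ.0) ((λ.λ.0) (λ.λ.1)) (λ.λ.λ.2) (λ.0)
  [4] (λ.λ.0) (λ.λ.1) (λ.λ.λ.2) (λ.0)
  [5] (λ.0) (λ.λ.λ.2) (λ.0)
  [6] (λ.λ.λ.2) (λ.0)
  [7] λ.λ.λ.0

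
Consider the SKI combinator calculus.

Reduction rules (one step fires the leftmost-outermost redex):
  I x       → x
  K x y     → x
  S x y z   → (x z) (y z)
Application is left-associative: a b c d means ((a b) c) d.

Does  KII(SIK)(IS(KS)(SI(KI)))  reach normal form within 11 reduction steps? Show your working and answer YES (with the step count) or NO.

  start: KII(SIK)(IS(KS)(SI(KI)))
  →1  I(SIK)(IS(KS)(SI(KI)))
  →2  SIK(IS(KS)(SI(KI)))
  →3  I(IS(KS)(SI(KI)))(K(IS(KS)(SI(KI))))
  →4  IS(KS)(SI(KI))(K(IS(KS)(SI(KI))))
  →5  S(KS)(SI(KI))(K(IS(KS)(SI(KI))))
  →6  KS(K(IS(KS)(SI(KI))))(SI(KI)(K(IS(KS)(SI(KI)))))
  →7  S(SI(KI)(K(IS(KS)(SI(KI)))))
  →8  S(I(K(IS(KS)(SI(KI))))(KI(K(IS(KS)(SI(KI))))))
  →9  S(K(IS(KS)(SI(KI)))(KI(K(IS(KS)(SI(KI))))))
  →10  S(IS(KS)(SI(KI)))
  →11  S(S(KS)(SI(KI)))

Answer: YES — reaches normal form S(S(KS)(SI(KI))) in 11 ≤ 11 steps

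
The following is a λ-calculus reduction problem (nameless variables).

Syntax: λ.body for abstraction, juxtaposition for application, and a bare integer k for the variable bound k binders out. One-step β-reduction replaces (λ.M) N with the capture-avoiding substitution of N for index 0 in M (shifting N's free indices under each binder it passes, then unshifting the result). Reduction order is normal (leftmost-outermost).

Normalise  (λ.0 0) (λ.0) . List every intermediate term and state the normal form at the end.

  start: (λ.0 0) (λ.0)
  step 1: (λ.0) (λ.0)
  step 2: λ.0

Answer: normal form = λ.0  (in 2 steps)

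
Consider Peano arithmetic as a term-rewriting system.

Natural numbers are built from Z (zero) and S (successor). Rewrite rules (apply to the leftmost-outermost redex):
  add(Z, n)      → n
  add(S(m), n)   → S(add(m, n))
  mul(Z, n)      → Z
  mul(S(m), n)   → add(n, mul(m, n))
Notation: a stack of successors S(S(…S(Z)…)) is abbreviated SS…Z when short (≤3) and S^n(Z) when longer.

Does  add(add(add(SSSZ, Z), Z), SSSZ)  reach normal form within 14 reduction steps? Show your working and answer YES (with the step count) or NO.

  start: add(add(add(SSSZ, Z), Z), SSSZ)
  step 1: add(add(S(add(SSZ, Z)), Z), SSSZ)
  step 2: add(S(add(add(SSZ, Z), Z)), SSSZ)
  step 3: S(add(add(add(SSZ, Z), Z), SSSZ))
  step 4: S(add(add(S(add(SZ, Z)), Z), SSSZ))
  step 5: S(add(S(add(add(SZ, Z), Z)), SSSZ))
  step 6: S(S(add(add(add(SZ, Z), Z), SSSZ)))
  step 7: S(S(add(add(S(add(Z, Z)), Z), SSSZ)))
  step 8: S(S(add(S(add(add(Z, Z), Z)), SSSZ)))
  step 9: S(S(S(add(add(add(Z, Z), Z), SSSZ))))
  step 10: S(S(S(add(add(Z, Z), SSSZ))))
  step 11: S(S(S(add(Z, SSSZ))))
  step 12: S^6(Z)

Answer: YES — reaches normal form S^6(Z) in 12 ≤ 14 steps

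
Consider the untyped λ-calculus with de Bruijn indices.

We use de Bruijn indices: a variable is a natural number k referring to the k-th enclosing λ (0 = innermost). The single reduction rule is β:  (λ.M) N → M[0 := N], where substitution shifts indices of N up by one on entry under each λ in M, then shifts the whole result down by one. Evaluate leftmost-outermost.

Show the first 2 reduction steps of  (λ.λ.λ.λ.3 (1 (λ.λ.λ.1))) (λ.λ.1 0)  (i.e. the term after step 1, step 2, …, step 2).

  start: (λ.λ.λ.λ.3 (1 (λ.λ.λ.1))) (λ.λ.1 0)
  →1  λ.λ.λ.(λ.λ.1 0) (1 (λ.λ.λ.1))
  →2  λ.λ.λ.λ.2 (λ.λ.λ.1) 0

Answer: after 2 steps: λ.λ.λ.λ.2 (λ.λ.λ.1) 0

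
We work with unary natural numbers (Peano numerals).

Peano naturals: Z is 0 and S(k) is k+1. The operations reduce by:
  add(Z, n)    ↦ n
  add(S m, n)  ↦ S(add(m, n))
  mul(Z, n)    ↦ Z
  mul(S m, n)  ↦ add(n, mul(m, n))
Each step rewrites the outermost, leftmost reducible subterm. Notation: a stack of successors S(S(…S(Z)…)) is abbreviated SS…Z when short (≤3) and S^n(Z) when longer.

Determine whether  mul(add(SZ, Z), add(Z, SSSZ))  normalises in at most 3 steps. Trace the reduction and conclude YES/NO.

Answer: NO — after 3 steps the term is add(SSSZ, mul(add(Z, Z), add(Z, SSSZ))), not yet normal

Derivation:
  start: mul(add(SZ, Z), add(Z, SSSZ))
  step 1: mul(S(add(Z, Z)), add(Z, SSSZ))
  step 2: add(add(Z, SSSZ), mul(add(Z, Z), add(Z, SSSZ)))
  step 3: add(SSSZ, mul(add(Z, Z), add(Z, SSSZ)))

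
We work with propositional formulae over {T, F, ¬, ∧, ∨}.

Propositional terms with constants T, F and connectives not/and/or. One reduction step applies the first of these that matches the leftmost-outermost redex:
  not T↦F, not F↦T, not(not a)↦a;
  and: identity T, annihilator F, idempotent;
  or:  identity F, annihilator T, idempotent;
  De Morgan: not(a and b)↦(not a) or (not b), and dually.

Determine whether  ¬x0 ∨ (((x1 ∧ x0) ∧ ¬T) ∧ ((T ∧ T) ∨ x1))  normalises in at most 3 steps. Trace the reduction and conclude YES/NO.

Answer: NO — after 3 steps the term is ¬x0 ∨ F, not yet normal

Working:
  start: ¬x0 ∨ (((x1 ∧ x0) ∧ ¬T) ∧ ((T ∧ T) ∨ x1))
  [1] ¬x0 ∨ (((x1 ∧ x0) ∧ F) ∧ ((T ∧ T) ∨ x1))
  [2] ¬x0 ∨ (F ∧ ((T ∧ T) ∨ x1))
  [3] ¬x0 ∨ F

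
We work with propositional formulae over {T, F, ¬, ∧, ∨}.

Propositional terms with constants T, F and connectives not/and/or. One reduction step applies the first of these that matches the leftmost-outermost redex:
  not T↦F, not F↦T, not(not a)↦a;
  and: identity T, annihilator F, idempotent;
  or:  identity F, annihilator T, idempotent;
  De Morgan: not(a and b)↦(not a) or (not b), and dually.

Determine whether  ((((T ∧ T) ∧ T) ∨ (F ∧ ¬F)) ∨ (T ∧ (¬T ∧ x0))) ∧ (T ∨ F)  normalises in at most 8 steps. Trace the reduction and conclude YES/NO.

  start: ((((T ∧ T) ∧ T) ∨ (F ∧ ¬F)) ∨ (T ∧ (¬T ∧ x0))) ∧ (T ∨ F)
  [1] (((T ∧ T) ∨ (F ∧ ¬F)) ∨ (T ∧ (¬T ∧ x0))) ∧ (T ∨ F)
  [2] ((T ∨ (F ∧ ¬F)) ∨ (T ∧ (¬T ∧ x0))) ∧ (T ∨ F)
  [3] (T ∨ (T ∧ (¬T ∧ x0))) ∧ (T ∨ F)
  [4] T ∧ (T ∨ F)
  [5] T ∨ F
  [6] T

Answer: YES — reaches normal form T in 6 ≤ 8 steps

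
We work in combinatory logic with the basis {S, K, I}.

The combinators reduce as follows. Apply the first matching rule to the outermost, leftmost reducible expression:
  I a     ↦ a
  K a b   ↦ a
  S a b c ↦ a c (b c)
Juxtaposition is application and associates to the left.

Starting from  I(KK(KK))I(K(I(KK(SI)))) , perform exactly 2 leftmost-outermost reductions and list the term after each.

Answer: after 2 steps: KI(K(I(KK(SI))))

Derivation:
  start: I(KK(KK))I(K(I(KK(SI))))
  step 1: KK(KK)I(K(I(KK(SI))))
  step 2: KI(K(I(KK(SI))))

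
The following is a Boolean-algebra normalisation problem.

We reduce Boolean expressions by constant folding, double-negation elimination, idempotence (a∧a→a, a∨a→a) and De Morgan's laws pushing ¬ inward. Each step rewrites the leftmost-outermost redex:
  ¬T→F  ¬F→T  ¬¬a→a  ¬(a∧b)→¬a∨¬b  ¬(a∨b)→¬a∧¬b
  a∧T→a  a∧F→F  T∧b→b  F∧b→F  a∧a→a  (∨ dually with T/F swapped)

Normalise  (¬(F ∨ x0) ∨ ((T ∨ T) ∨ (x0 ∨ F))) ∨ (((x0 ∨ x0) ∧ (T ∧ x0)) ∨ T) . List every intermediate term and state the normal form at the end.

Answer: normal form = T  (in 7 steps)

Reduction:
  start: (¬(F ∨ x0) ∨ ((T ∨ T) ∨ (x0 ∨ F))) ∨ (((x0 ∨ x0) ∧ (T ∧ x0)) ∨ T)
  →1  ((¬F ∧ ¬x0) ∨ ((T ∨ T) ∨ (x0 ∨ F))) ∨ (((x0 ∨ x0) ∧ (T ∧ x0)) ∨ T)
  →2  ((T ∧ ¬x0) ∨ ((T ∨ T) ∨ (x0 ∨ F))) ∨ (((x0 ∨ x0) ∧ (T ∧ x0)) ∨ T)
  →3  (¬x0 ∨ ((T ∨ T) ∨ (x0 ∨ F))) ∨ (((x0 ∨ x0) ∧ (T ∧ x0)) ∨ T)
  →4  (¬x0 ∨ (T ∨ (x0 ∨ F))) ∨ (((x0 ∨ x0) ∧ (T ∧ x0)) ∨ T)
  →5  (¬x0 ∨ T) ∨ (((x0 ∨ x0) ∧ (T ∧ x0)) ∨ T)
  →6  T ∨ (((x0 ∨ x0) ∧ (T ∧ x0)) ∨ T)
  →7  T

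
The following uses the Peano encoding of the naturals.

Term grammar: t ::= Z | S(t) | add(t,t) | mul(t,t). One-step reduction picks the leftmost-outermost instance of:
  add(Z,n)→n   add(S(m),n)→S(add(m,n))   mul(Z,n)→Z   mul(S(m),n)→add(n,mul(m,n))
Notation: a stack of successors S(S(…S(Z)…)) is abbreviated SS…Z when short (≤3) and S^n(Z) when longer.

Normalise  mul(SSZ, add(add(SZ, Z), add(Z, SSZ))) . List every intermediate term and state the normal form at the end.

  start: mul(SSZ, add(add(SZ, Z), add(Z, SSZ)))
  →1  add(add(add(SZ, Z), add(Z, SSZ)), mul(SZ, add(add(SZ, Z), add(Z, SSZ))))
  →2  add(add(S(add(Z, Z)), add(Z, SSZ)), mul(SZ, add(add(SZ, Z), add(Z, SSZ))))
  →3  add(S(add(add(Z, Z), add(Z, SSZ))), mul(SZ, add(add(SZ, Z), add(Z, SSZ))))
  →4  S(add(add(add(Z, Z), add(Z, SSZ)), mul(SZ, add(add(SZ, Z), add(Z, SSZ)))))
  →5  S(add(add(Z, add(Z, SSZ)), mul(SZ, add(add(SZ, Z), add(Z, SSZ)))))
  →6  S(add(add(Z, SSZ), mul(SZ, add(add(SZ, Z), add(Z, SSZ)))))
  →7  S(add(SSZ, mul(SZ, add(add(SZ, Z), add(Z, SSZ)))))
  →8  S(S(add(SZ, mul(SZ, add(add(SZ, Z), add(Z, SSZ))))))
  →9  S(S(S(add(Z, mul(SZ, add(add(SZ, Z), add(Z, SSZ)))))))
  →10  S(S(S(mul(SZ, add(add(SZ, Z), add(Z, SSZ))))))
  →11  S(S(S(add(add(add(SZ, Z), add(Z, SSZ)), mul(Z, add(add(SZ, Z), add(Z, SSZ)))))))
  →12  S(S(S(add(add(S(add(Z, Z)), add(Z, SSZ)), mul(Z, add(add(SZ, Z), add(Z, SSZ)))))))
  →13  S(S(S(add(S(add(add(Z, Z), add(Z, SSZ))), mul(Z, add(add(SZ, Z), add(Z, SSZ)))))))
  →14  S(S(S(S(add(add(add(Z, Z), add(Z, SSZ)), mul(Z, add(add(SZ, Z), add(Z, SSZ))))))))
  →15  S(S(S(S(add(add(Z, add(Z, SSZ)), mul(Z, add(add(SZ, Z), add(Z, SSZ))))))))
  →16  S(S(S(S(add(add(Z, SSZ), mul(Z, add(add(SZ, Z), add(Z, SSZ))))))))
  →17  S(S(S(S(add(SSZ, mul(Z, add(add(SZ, Z), add(Z, SSZ))))))))
  →18  S(S(S(S(S(add(SZ, mul(Z, add(add(SZ, Z), add(Z, SSZ)))))))))
  →19  S(S(S(S(S(S(add(Z, mul(Z, add(add(SZ, Z), add(Z, SSZ))))))))))
  →20  S(S(S(S(S(S(mul(Z, add(add(SZ, Z), add(Z, SSZ)))))))))
  →21  S^6(Z)

Answer: normal form = S^6(Z)  (in 21 steps)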